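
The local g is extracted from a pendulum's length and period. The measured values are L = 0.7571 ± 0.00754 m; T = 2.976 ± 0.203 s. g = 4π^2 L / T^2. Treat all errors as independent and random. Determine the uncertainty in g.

Each factor contributes (exponent × relative error)² to (δg/g)²:
  (1·δL/L)² = (1×0.00996)² = 9.92e-05;  (-2·δT/T)² = (-2×0.0682)² = 0.0186
δg/g = √(0.0187) = 0.137
g = 3.375 m/s^2, so δg = 0.137 × 3.375 = 0.462 m/s^2.

0.462 m/s^2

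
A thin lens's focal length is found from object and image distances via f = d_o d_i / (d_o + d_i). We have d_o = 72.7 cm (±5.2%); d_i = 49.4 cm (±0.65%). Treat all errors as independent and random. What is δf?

0.629 cm

∂f/∂d_o = (d_i/(d_o+d_i))² = 0.164;  ∂f/∂d_i = (d_o/(d_o+d_i))² = 0.355
δf = √((∂f/∂d_o · δd_o)² + (∂f/∂d_i · δd_i)²) = √(0.383 + 0.0130) = 0.629 cm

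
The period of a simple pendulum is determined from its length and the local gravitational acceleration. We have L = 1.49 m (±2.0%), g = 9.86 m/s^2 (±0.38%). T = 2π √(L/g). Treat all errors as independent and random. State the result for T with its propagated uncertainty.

2.44 ± 0.0249 s

For a monomial T ∝ L^(1/2), g^(-1/2), fractional errors add in quadrature:
  (½·δL/L)² = (0.5×0.0200)² = 0.000100;  (−½·δg/g)² = (-0.5×0.00380)² = 3.61e-06
δT/T = √(0.000104) = 0.0102
T = 2.44 s, so δT = 0.0102 × 2.44 = 0.0249 s.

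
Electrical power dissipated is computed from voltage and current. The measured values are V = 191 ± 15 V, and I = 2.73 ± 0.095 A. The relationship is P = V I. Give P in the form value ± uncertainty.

521 ± 44.8 W

P is a product of powers, so relative uncertainties combine in quadrature:
  (1·δV/V)² = (1×0.0785)² = 0.00617;  (1·δI/I)² = (1×0.0348)² = 0.00121
δP/P = √(0.00738) = 0.0859
P = 521 W, so δP = 0.0859 × 521 = 44.8 W.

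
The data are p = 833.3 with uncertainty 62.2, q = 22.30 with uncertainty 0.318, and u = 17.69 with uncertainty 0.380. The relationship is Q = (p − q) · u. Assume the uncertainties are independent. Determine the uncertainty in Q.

1140

Let w = p − q = 811.0. δw = √(δp² + δq²) = √(3870 + 0.101) = 62.2, so δw/w = 0.0767.
Q is then a monomial in w, u:
δQ/Q = √((δw/w)² + (1·δu/u)²) = √(0.00588 + 0.000461) = 0.0796
Q = 14350, so δQ = 0.0796 × 14350 = 1140.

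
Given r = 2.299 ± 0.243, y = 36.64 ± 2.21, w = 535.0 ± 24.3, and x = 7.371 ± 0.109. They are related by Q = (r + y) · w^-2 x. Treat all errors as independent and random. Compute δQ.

0.000109

Let u = r + y = 38.94. δu = √(δr² + δy²) = √(0.0590 + 4.88) = 2.22, so δu/u = 0.0571.
Q is then a monomial in u, w, x:
δQ/Q = √((δu/u)² + (-2·δw/w)² + (1·δx/x)²) = √(0.00326 + 0.00825 + 0.000219) = 0.108
Q = 0.001003, so δQ = 0.108 × 0.001003 = 0.000109.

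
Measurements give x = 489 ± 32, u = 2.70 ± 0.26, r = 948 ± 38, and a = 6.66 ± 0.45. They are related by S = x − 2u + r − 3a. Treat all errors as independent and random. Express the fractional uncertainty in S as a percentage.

Sums and differences: (δS)² = Σ (cᵢ δxᵢ)².
  (δx)² = 1020;  (2·δu)² = 0.270;  (δr)² = 1440;  (3·δa)² = 1.82
δS = √(2470) = 49.7
S = 1410, so δS/S = 49.7/1410 = 0.0352.

3.52%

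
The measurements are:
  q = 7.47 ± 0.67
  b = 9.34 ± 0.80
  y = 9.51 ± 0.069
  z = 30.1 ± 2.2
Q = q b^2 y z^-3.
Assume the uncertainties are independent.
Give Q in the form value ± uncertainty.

0.227 ± 0.0665

Each factor contributes (exponent × relative error)² to (δQ/Q)²:
  (1·δq/q)² = (1×0.0897)² = 0.00804;  (2·δb/b)² = (2×0.0857)² = 0.0293;  (1·δy/y)² = (1×0.00726)² = 5.26e-05;  (-3·δz/z)² = (-3×0.0731)² = 0.0481
δQ/Q = √(0.0855) = 0.292
Q = 0.227, so δQ = 0.292 × 0.227 = 0.0665.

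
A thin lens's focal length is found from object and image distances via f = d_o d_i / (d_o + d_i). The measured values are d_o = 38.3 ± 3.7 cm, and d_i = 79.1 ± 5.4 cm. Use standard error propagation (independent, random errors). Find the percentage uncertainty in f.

∂f/∂d_o = (d_i/(d_o+d_i))² = 0.454;  ∂f/∂d_i = (d_o/(d_o+d_i))² = 0.106
δf = √((∂f/∂d_o · δd_o)² + (∂f/∂d_i · δd_i)²) = √(2.82 + 0.330) = 1.78 cm
f = 25.8 cm, so δf/f = 1.78/25.8 = 0.0688.

6.88%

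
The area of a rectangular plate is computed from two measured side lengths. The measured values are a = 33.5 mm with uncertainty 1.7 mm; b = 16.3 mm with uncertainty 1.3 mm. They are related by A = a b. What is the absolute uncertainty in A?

51.6 mm^2

For a monomial A ∝ a, b, fractional errors add in quadrature:
  (1·δa/a)² = (1×0.0507)² = 0.00258;  (1·δb/b)² = (1×0.0798)² = 0.00636
δA/A = √(0.00894) = 0.0945
A = 546 mm^2, so δA = 0.0945 × 546 = 51.6 mm^2.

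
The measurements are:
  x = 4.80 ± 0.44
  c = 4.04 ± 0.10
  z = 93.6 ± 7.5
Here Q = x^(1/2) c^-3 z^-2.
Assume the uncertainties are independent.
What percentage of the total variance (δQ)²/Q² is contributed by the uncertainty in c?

(δQ/Q)² = (½·δx/x)² + (-3·δc/c)² + (-2·δz/z)²
  x term: (0.5×0.0917)² = 0.00210
  c term: (-3×0.0248)² = 0.00551
  z term: (-2×0.0801)² = 0.0257
Total = 0.0333. Share from c = 0.00551/0.0333 = 0.166.

16.6%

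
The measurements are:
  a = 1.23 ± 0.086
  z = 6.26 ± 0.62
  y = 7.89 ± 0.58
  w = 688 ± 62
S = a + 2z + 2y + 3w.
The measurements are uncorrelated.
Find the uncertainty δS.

Each term contributes (cᵢ δxᵢ)² to (δS)²:
  (δa)² = 0.00740;  (2·δz)² = 1.54;  (2·δy)² = 1.35;  (3·δw)² = 34600
δS = √(34600) = 186

186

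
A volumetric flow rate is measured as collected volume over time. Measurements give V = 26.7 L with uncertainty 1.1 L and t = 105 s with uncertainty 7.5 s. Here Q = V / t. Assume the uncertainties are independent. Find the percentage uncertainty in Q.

8.25%

Since Q is a product/quotient, work with relative uncertainties:
  (1·δV/V)² = (1×0.0412)² = 0.00170;  (-1·δt/t)² = (-1×0.0714)² = 0.00510
δQ/Q = √(0.00680) = 0.0825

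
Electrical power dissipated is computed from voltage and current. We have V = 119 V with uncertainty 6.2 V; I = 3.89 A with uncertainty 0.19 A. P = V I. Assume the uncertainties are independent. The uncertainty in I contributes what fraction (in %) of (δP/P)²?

46.8%

(δP/P)² = (1·δV/V)² + (1·δI/I)²
  V term: (1×0.0521)² = 0.00271
  I term: (1×0.0488)² = 0.00239
Total = 0.00510. Share from I = 0.00239/0.00510 = 0.468.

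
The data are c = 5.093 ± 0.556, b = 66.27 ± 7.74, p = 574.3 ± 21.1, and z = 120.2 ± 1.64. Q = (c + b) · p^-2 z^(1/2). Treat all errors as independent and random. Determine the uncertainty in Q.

0.000312

Let u = c + b = 71.36. δu = √(δc² + δb²) = √(0.309 + 59.9) = 7.76, so δu/u = 0.109.
Q is then a monomial in u, p, z:
δQ/Q = √((δu/u)² + (-2·δp/p)² + (½·δz/z)²) = √(0.0118 + 0.00540 + 4.65e-05) = 0.131
Q = 0.002372, so δQ = 0.131 × 0.002372 = 0.000312.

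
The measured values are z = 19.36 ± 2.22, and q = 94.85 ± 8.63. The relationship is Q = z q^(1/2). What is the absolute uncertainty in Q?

23.3

Each factor contributes (exponent × relative error)² to (δQ/Q)²:
  (1·δz/z)² = (1×0.115)² = 0.0131;  (½·δq/q)² = (0.5×0.0910)² = 0.00207
δQ/Q = √(0.0152) = 0.123
Q = 188.5, so δQ = 0.123 × 188.5 = 23.3.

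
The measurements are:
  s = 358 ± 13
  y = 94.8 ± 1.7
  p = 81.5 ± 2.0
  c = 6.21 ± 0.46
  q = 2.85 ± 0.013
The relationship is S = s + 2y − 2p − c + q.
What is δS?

S is a linear combination, so absolute uncertainties add in quadrature:
  (δs)² = 169;  (2·δy)² = 11.6;  (2·δp)² = 16.0;  (δc)² = 0.212;  (δq)² = 0.000169
δS = √(197) = 14.0

14.0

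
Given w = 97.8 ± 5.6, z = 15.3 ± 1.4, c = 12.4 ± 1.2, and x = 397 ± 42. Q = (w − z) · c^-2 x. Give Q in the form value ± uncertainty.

213 ± 49.3

Let u = w − z = 82.5. δu = √(δw² + δz²) = √(31.4 + 1.96) = 5.77, so δu/u = 0.0700.
Q is then a monomial in u, c, x:
δQ/Q = √((δu/u)² + (-2·δc/c)² + (1·δx/x)²) = √(0.00490 + 0.0375 + 0.0112) = 0.231
Q = 213, so δQ = 0.231 × 213 = 49.3.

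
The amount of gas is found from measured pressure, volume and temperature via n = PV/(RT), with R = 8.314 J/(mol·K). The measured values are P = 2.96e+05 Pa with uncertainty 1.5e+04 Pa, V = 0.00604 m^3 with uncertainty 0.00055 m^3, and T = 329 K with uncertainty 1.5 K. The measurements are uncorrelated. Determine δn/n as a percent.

10.4%

n is a product of powers, so relative uncertainties combine in quadrature:
  (1·δP/P)² = (1×0.0507)² = 0.00257;  (1·δV/V)² = (1×0.0911)² = 0.00829;  (-1·δT/T)² = (-1×0.00456)² = 2.08e-05
δn/n = √(0.0109) = 0.104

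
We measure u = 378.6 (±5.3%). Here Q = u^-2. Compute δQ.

7.4e-07

Q ∝ u^-2, so δQ/Q = |-2| · δu/u = 2 × 0.0530 = 0.106.
Q = 6.977e-06, so δQ = 0.106 × 6.977e-06 = 7.4e-07.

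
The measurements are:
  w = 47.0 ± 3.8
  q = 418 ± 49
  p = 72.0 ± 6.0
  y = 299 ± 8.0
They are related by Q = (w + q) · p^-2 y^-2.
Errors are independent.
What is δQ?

2.05e-07

Let u = w + q = 465. δu = √(δw² + δq²) = √(14.4 + 2400) = 49.1, so δu/u = 0.106.
Q is then a monomial in u, p, y:
δQ/Q = √((δu/u)² + (-2·δp/p)² + (-2·δy/y)²) = √(0.0112 + 0.0278 + 0.00286) = 0.204
Q = 1e-06, so δQ = 0.204 × 1e-06 = 2.05e-07.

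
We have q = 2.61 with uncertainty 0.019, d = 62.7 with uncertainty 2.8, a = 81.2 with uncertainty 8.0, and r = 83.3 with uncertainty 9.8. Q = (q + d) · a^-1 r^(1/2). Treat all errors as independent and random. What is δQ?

0.899

Let u = q + d = 65.3. δu = √(δq² + δd²) = √(0.000361 + 7.84) = 2.80, so δu/u = 0.0429.
Q is then a monomial in u, a, r:
δQ/Q = √((δu/u)² + (-1·δa/a)² + (½·δr/r)²) = √(0.00184 + 0.00971 + 0.00346) = 0.122
Q = 7.34, so δQ = 0.122 × 7.34 = 0.899.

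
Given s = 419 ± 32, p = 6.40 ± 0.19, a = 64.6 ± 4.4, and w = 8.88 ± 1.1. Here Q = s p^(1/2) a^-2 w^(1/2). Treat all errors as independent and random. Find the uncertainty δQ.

Relative error in a monomial: (δQ/Q)² = Σ (nᵢ · δxᵢ/xᵢ)².
  (1·δs/s)² = (1×0.0764)² = 0.00583;  (½·δp/p)² = (0.5×0.0297)² = 0.000220;  (-2·δa/a)² = (-2×0.0681)² = 0.0186;  (½·δw/w)² = (0.5×0.124)² = 0.00384
δQ/Q = √(0.0284) = 0.169
Q = 0.757, so δQ = 0.169 × 0.757 = 0.128.

0.128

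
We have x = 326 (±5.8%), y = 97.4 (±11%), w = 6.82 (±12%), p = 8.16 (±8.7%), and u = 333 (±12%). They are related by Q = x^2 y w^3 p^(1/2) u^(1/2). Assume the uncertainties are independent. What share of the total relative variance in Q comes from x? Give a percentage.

8.38%

(δQ/Q)² = (2·δx/x)² + (1·δy/y)² + (3·δw/w)² + (½·δp/p)² + (½·δu/u)²
  x term: (2×0.0580)² = 0.0135
  y term: (1×0.110)² = 0.0121
  w term: (3×0.120)² = 0.130
  p term: (0.5×0.0870)² = 0.00189
  u term: (0.5×0.120)² = 0.00360
Total = 0.161. Share from x = 0.0135/0.161 = 0.0838.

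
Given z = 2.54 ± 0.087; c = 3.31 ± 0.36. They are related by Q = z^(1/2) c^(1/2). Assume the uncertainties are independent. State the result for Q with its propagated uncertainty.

2.90 ± 0.165

Each factor contributes (exponent × relative error)² to (δQ/Q)²:
  (½·δz/z)² = (0.5×0.0343)² = 0.000293;  (½·δc/c)² = (0.5×0.109)² = 0.00296
δQ/Q = √(0.00325) = 0.0570
Q = 2.90, so δQ = 0.0570 × 2.90 = 0.165.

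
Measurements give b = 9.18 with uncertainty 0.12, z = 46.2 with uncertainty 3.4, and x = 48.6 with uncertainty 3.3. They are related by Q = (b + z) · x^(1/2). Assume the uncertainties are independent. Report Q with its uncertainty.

386 ± 27.1

Let u = b + z = 55.4. δu = √(δb² + δz²) = √(0.0144 + 11.6) = 3.40, so δu/u = 0.0614.
Q is then a monomial in u, x:
δQ/Q = √((δu/u)² + (½·δx/x)²) = √(0.00377 + 0.00115) = 0.0702
Q = 386, so δQ = 0.0702 × 386 = 27.1.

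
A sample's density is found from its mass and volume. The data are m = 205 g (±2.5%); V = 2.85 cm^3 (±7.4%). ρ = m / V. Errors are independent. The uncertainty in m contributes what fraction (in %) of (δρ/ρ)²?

(δρ/ρ)² = (1·δm/m)² + (-1·δV/V)²
  m term: (1×0.0250)² = 0.000625
  V term: (-1×0.0740)² = 0.00548
Total = 0.00610. Share from m = 0.000625/0.00610 = 0.102.

10.2%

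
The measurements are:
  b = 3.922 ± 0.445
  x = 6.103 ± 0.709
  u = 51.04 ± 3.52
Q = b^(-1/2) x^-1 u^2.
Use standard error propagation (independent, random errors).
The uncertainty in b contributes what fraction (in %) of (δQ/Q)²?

9.01%

(δQ/Q)² = (−½·δb/b)² + (-1·δx/x)² + (2·δu/u)²
  b term: (-0.5×0.113)² = 0.00322
  x term: (-1×0.116)² = 0.0135
  u term: (2×0.0690)² = 0.0190
Total = 0.0357. Share from b = 0.00322/0.0357 = 0.0901.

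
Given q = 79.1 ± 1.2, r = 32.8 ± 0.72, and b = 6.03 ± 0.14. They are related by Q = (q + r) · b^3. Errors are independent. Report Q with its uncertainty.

Let u = q + r = 112. δu = √(δq² + δr²) = √(1.44 + 0.518) = 1.40, so δu/u = 0.0125.
Q is then a monomial in u, b:
δQ/Q = √((δu/u)² + (3·δb/b)²) = √(0.000156 + 0.00485) = 0.0708
Q = 24500, so δQ = 0.0708 × 24500 = 1740.

24500 ± 1740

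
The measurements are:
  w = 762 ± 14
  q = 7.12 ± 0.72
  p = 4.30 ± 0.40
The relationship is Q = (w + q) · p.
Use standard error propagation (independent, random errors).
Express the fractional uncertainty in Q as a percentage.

9.48%

Let u = w + q = 769. δu = √(δw² + δq²) = √(196 + 0.518) = 14.0, so δu/u = 0.0182.
Q is then a monomial in u, p:
δQ/Q = √((δu/u)² + (1·δp/p)²) = √(0.000332 + 0.00865) = 0.0948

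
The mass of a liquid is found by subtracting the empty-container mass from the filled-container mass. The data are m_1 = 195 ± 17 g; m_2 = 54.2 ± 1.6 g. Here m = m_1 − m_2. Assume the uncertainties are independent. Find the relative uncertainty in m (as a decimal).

0.121

Sums and differences: (δm)² = Σ (cᵢ δxᵢ)².
  (δm_1)² = 289;  (δm_2)² = 2.56
δm = √(292) = 17.1 g
m = 141 g, so δm/m = 17.1/141 = 0.121.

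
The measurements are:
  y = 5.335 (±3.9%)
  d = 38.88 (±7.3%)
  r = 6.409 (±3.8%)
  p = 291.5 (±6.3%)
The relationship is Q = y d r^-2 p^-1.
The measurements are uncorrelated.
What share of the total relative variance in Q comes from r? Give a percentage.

34.8%

(δQ/Q)² = (1·δy/y)² + (1·δd/d)² + (-2·δr/r)² + (-1·δp/p)²
  y term: (1×0.0390)² = 0.00152
  d term: (1×0.0730)² = 0.00533
  r term: (-2×0.0380)² = 0.00578
  p term: (-1×0.0630)² = 0.00397
Total = 0.0166. Share from r = 0.00578/0.0166 = 0.348.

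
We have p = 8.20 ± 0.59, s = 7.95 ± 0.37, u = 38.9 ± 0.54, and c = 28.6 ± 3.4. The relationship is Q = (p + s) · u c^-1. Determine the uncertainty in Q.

2.79

Let w = p + s = 16.1. δw = √(δp² + δs²) = √(0.348 + 0.137) = 0.696, so δw/w = 0.0431.
Q is then a monomial in w, u, c:
δQ/Q = √((δw/w)² + (1·δu/u)² + (-1·δc/c)²) = √(0.00186 + 0.000193 + 0.0141) = 0.127
Q = 22.0, so δQ = 0.127 × 22.0 = 2.79.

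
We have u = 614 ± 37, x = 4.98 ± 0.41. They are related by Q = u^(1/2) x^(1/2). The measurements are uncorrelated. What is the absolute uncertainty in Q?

Each factor contributes (exponent × relative error)² to (δQ/Q)²:
  (½·δu/u)² = (0.5×0.0603)² = 0.000908;  (½·δx/x)² = (0.5×0.0823)² = 0.00169
δQ/Q = √(0.00260) = 0.0510
Q = 55.3, so δQ = 0.0510 × 55.3 = 2.82.

2.82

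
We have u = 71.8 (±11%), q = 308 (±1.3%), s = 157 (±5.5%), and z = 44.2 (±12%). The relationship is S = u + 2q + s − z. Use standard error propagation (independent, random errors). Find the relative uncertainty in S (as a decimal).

S is a linear combination, so absolute uncertainties add in quadrature:
  (δu)² = 62.4;  (2·δq)² = 64.1;  (δs)² = 74.6;  (δz)² = 28.1
δS = √(229) = 15.1
S = 801, so δS/S = 15.1/801 = 0.0189.

0.0189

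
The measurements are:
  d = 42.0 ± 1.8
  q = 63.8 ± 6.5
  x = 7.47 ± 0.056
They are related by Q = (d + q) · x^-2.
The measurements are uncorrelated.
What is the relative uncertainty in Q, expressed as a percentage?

6.55%

Let u = d + q = 106. δu = √(δd² + δq²) = √(3.24 + 42.2) = 6.74, so δu/u = 0.0637.
Q is then a monomial in u, x:
δQ/Q = √((δu/u)² + (-2·δx/x)²) = √(0.00406 + 0.000225) = 0.0655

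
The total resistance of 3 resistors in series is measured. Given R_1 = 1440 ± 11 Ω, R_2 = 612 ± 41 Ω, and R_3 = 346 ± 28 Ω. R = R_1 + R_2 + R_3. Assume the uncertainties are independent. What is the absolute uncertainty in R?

50.9 Ω

Sums and differences: (δR)² = Σ (cᵢ δxᵢ)².
  (δR_1)² = 121;  (δR_2)² = 1680;  (δR_3)² = 784
δR = √(2590) = 50.9 Ω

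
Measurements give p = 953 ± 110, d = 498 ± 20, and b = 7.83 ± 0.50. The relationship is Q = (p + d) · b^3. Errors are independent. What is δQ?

Let u = p + d = 1450. δu = √(δp² + δd²) = √(12100 + 400) = 112, so δu/u = 0.0771.
Q is then a monomial in u, b:
δQ/Q = √((δu/u)² + (3·δb/b)²) = √(0.00594 + 0.0367) = 0.206
Q = 6.97e+05, so δQ = 0.206 × 6.97e+05 = 1.44e+05.

1.44e+05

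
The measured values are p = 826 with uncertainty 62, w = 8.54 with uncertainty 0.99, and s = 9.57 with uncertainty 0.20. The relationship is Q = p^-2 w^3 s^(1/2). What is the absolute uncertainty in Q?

0.00107

Relative error in a monomial: (δQ/Q)² = Σ (nᵢ · δxᵢ/xᵢ)².
  (-2·δp/p)² = (-2×0.0751)² = 0.0225;  (3·δw/w)² = (3×0.116)² = 0.121;  (½·δs/s)² = (0.5×0.0209)² = 0.000109
δQ/Q = √(0.144) = 0.379
Q = 0.00282, so δQ = 0.379 × 0.00282 = 0.00107.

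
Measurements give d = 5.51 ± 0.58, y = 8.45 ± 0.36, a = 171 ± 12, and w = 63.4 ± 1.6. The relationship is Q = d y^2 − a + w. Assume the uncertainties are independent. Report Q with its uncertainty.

286 ± 54.6

Let p = d·y^2 = 393. δp/p = √((1·δd/d)² + (2·δy/y)²) = √(0.0111 + 0.00726) = 0.135, so δp = 53.3.
Q = p − a + w: δQ = √(δp² + δa² + δw²) = √(2840 + 144 + 2.56) = 54.6
Q = 286.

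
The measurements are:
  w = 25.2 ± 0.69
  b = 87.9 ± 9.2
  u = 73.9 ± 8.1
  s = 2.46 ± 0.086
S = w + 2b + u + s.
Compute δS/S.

Sums and differences: (δS)² = Σ (cᵢ δxᵢ)².
  (δw)² = 0.476;  (2·δb)² = 339;  (δu)² = 65.6;  (δs)² = 0.00740
δS = √(405) = 20.1
S = 277, so δS/S = 20.1/277 = 0.0725.

0.0725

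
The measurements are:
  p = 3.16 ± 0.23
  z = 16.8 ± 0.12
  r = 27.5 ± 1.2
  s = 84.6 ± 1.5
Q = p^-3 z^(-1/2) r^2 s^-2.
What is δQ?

Since Q is a product/quotient, work with relative uncertainties:
  (-3·δp/p)² = (-3×0.0728)² = 0.0477;  (−½·δz/z)² = (-0.5×0.00714)² = 1.28e-05;  (2·δr/r)² = (2×0.0436)² = 0.00762;  (-2·δs/s)² = (-2×0.0177)² = 0.00126
δQ/Q = √(0.0566) = 0.238
Q = 0.000817, so δQ = 0.238 × 0.000817 = 0.000194.

0.000194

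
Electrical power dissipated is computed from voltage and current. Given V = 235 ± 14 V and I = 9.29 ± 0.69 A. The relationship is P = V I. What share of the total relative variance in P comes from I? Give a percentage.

(δP/P)² = (1·δV/V)² + (1·δI/I)²
  V term: (1×0.0596)² = 0.00355
  I term: (1×0.0743)² = 0.00552
Total = 0.00907. Share from I = 0.00552/0.00907 = 0.609.

60.9%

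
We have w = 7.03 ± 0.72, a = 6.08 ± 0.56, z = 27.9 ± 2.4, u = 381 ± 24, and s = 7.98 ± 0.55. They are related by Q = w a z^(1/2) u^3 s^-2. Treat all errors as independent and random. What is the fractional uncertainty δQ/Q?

0.275

Q is a product of powers, so relative uncertainties combine in quadrature:
  (1·δw/w)² = (1×0.102)² = 0.0105;  (1·δa/a)² = (1×0.0921)² = 0.00848;  (½·δz/z)² = (0.5×0.0860)² = 0.00185;  (3·δu/u)² = (3×0.0630)² = 0.0357;  (-2·δs/s)² = (-2×0.0689)² = 0.0190
δQ/Q = √(0.0755) = 0.275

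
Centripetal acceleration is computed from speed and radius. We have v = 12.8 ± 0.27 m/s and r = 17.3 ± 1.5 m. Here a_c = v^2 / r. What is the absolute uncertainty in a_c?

0.913 m/s^2

a_c is a product of powers, so relative uncertainties combine in quadrature:
  (2·δv/v)² = (2×0.0211)² = 0.00178;  (-1·δr/r)² = (-1×0.0867)² = 0.00752
δa_c/a_c = √(0.00930) = 0.0964
a_c = 9.47 m/s^2, so δa_c = 0.0964 × 9.47 = 0.913 m/s^2.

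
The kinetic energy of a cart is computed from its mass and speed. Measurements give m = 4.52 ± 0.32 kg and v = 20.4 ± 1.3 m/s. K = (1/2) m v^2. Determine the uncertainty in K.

Products/powers → add relative errors in quadrature, weighted by exponent:
  (1·δm/m)² = (1×0.0708)² = 0.00501;  (2·δv/v)² = (2×0.0637)² = 0.0162
δK/K = √(0.0213) = 0.146
K = 941 J, so δK = 0.146 × 941 = 137 J.

137 J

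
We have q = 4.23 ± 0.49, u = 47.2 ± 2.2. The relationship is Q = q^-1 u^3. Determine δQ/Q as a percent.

18.2%

For a monomial Q ∝ q^-1, u^3, fractional errors add in quadrature:
  (-1·δq/q)² = (-1×0.116)² = 0.0134;  (3·δu/u)² = (3×0.0466)² = 0.0196
δQ/Q = √(0.0330) = 0.182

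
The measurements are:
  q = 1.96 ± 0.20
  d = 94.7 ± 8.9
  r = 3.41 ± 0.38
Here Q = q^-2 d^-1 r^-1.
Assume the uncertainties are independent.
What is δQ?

Relative error in a monomial: (δQ/Q)² = Σ (nᵢ · δxᵢ/xᵢ)².
  (-2·δq/q)² = (-2×0.102)² = 0.0416;  (-1·δd/d)² = (-1×0.0940)² = 0.00883;  (-1·δr/r)² = (-1×0.111)² = 0.0124
δQ/Q = √(0.0629) = 0.251
Q = 0.000806, so δQ = 0.251 × 0.000806 = 0.000202.

0.000202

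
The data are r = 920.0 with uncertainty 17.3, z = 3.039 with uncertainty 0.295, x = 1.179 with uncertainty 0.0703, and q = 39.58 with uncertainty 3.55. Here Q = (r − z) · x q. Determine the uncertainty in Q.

Let u = r − z = 917.0. δu = √(δr² + δz²) = √(299 + 0.0870) = 17.3, so δu/u = 0.0189.
Q is then a monomial in u, x, q:
δQ/Q = √((δu/u)² + (1·δx/x)² + (1·δq/q)²) = √(0.000356 + 0.00356 + 0.00804) = 0.109
Q = 42790, so δQ = 0.109 × 42790 = 4680.

4680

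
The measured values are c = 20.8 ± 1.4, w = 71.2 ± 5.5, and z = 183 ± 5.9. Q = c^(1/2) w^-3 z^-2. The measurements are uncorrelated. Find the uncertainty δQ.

9.16e-11

Since Q is a product/quotient, work with relative uncertainties:
  (½·δc/c)² = (0.5×0.0673)² = 0.00113;  (-3·δw/w)² = (-3×0.0772)² = 0.0537;  (-2·δz/z)² = (-2×0.0322)² = 0.00416
δQ/Q = √(0.0590) = 0.243
Q = 3.77e-10, so δQ = 0.243 × 3.77e-10 = 9.16e-11.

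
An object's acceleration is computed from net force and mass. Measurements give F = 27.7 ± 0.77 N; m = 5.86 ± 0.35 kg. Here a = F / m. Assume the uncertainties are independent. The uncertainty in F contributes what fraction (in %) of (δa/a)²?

(δa/a)² = (1·δF/F)² + (-1·δm/m)²
  F term: (1×0.0278)² = 0.000773
  m term: (-1×0.0597)² = 0.00357
Total = 0.00434. Share from F = 0.000773/0.00434 = 0.178.

17.8%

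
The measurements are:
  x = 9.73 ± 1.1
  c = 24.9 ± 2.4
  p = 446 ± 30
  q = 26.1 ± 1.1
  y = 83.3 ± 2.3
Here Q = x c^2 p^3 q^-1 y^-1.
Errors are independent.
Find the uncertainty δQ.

7.52e+07

Relative error in a monomial: (δQ/Q)² = Σ (nᵢ · δxᵢ/xᵢ)².
  (1·δx/x)² = (1×0.113)² = 0.0128;  (2·δc/c)² = (2×0.0964)² = 0.0372;  (3·δp/p)² = (3×0.0673)² = 0.0407;  (-1·δq/q)² = (-1×0.0421)² = 0.00178;  (-1·δy/y)² = (-1×0.0276)² = 0.000762
δQ/Q = √(0.0932) = 0.305
Q = 2.46e+08, so δQ = 0.305 × 2.46e+08 = 7.52e+07.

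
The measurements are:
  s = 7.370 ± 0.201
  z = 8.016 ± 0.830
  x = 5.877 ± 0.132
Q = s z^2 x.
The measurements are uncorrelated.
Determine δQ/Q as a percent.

21.0%

Since Q is a product/quotient, work with relative uncertainties:
  (1·δs/s)² = (1×0.0273)² = 0.000744;  (2·δz/z)² = (2×0.104)² = 0.0429;  (1·δx/x)² = (1×0.0225)² = 0.000504
δQ/Q = √(0.0441) = 0.210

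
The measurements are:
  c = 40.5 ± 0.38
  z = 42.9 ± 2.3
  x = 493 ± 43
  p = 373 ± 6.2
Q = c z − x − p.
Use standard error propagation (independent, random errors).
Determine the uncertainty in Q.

Let w = c·z = 1740. δw/w = √((1·δc/c)² + (1·δz/z)²) = √(8.8e-05 + 0.00287) = 0.0544, so δw = 94.6.
Q = w − x − p: δQ = √(δw² + δx² + δp²) = √(8940 + 1850 + 38.4) = 104

104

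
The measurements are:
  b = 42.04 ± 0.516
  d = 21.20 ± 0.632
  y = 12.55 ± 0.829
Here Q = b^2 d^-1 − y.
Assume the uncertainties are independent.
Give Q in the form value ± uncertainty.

Let p = b^2·d^-1 = 83.37. δp/p = √((2·δb/b)² + (-1·δd/d)²) = √(0.000603 + 0.000889) = 0.0386, so δp = 3.22.
Q = p − y: δQ = √(δp² + δy²) = √(10.4 + 0.687) = 3.32
Q = 70.82.

70.82 ± 3.32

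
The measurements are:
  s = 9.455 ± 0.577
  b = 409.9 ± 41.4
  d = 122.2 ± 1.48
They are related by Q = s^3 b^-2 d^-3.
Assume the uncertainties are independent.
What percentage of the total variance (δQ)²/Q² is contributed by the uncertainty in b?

53.9%

(δQ/Q)² = (3·δs/s)² + (-2·δb/b)² + (-3·δd/d)²
  s term: (3×0.0610)² = 0.0335
  b term: (-2×0.101)² = 0.0408
  d term: (-3×0.0121)² = 0.00132
Total = 0.0756. Share from b = 0.0408/0.0756 = 0.539.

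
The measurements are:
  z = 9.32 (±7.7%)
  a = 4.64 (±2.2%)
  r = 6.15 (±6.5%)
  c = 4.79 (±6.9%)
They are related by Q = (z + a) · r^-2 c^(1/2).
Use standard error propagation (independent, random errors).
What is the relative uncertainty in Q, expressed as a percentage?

14.4%

Let u = z + a = 14.0. δu = √(δz² + δa²) = √(0.515 + 0.0104) = 0.725, so δu/u = 0.0519.
Q is then a monomial in u, r, c:
δQ/Q = √((δu/u)² + (-2·δr/r)² + (½·δc/c)²) = √(0.00270 + 0.0169 + 0.00119) = 0.144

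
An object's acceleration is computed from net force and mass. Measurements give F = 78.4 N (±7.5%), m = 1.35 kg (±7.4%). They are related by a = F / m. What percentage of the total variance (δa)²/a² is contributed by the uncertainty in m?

49.3%

(δa/a)² = (1·δF/F)² + (-1·δm/m)²
  F term: (1×0.0750)² = 0.00562
  m term: (-1×0.0740)² = 0.00548
Total = 0.0111. Share from m = 0.00548/0.0111 = 0.493.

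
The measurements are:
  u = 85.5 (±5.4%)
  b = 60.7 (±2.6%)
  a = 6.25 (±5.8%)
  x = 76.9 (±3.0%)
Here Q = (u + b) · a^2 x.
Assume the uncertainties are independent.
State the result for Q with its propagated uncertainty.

(4.39 ± 0.546) × 10^5

Let w = u + b = 146. δw = √(δu² + δb²) = √(21.3 + 2.49) = 4.88, so δw/w = 0.0334.
Q is then a monomial in w, a, x:
δQ/Q = √((δw/w)² + (2·δa/a)² + (1·δx/x)²) = √(0.00111 + 0.0135 + 0.000900) = 0.124
Q = 4.39e+05, so δQ = 0.124 × 4.39e+05 = 54600.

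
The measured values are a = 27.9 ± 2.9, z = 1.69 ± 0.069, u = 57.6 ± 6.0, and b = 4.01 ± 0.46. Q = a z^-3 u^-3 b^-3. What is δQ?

2.31e-07

Products/powers → add relative errors in quadrature, weighted by exponent:
  (1·δa/a)² = (1×0.104)² = 0.0108;  (-3·δz/z)² = (-3×0.0408)² = 0.0150;  (-3·δu/u)² = (-3×0.104)² = 0.0977;  (-3·δb/b)² = (-3×0.115)² = 0.118
δQ/Q = √(0.242) = 0.492
Q = 4.69e-07, so δQ = 0.492 × 4.69e-07 = 2.31e-07.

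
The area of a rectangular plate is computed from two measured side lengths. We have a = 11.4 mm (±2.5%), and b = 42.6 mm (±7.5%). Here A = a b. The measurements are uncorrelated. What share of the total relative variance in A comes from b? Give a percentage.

(δA/A)² = (1·δa/a)² + (1·δb/b)²
  a term: (1×0.0250)² = 0.000625
  b term: (1×0.0750)² = 0.00562
Total = 0.00625. Share from b = 0.00562/0.00625 = 0.900.

90.0%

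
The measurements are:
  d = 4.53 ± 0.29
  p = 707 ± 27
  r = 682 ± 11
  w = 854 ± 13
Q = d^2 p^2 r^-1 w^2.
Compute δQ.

Each factor contributes (exponent × relative error)² to (δQ/Q)²:
  (2·δd/d)² = (2×0.0640)² = 0.0164;  (2·δp/p)² = (2×0.0382)² = 0.00583;  (-1·δr/r)² = (-1×0.0161)² = 0.000260;  (2·δw/w)² = (2×0.0152)² = 0.000927
δQ/Q = √(0.0234) = 0.153
Q = 1.1e+10, so δQ = 0.153 × 1.1e+10 = 1.68e+09.

1.68e+09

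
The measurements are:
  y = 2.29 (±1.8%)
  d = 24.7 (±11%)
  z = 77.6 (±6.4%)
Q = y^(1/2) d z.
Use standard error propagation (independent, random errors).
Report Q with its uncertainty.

2900 ± 370

Since Q is a product/quotient, work with relative uncertainties:
  (½·δy/y)² = (0.5×0.0180)² = 8.1e-05;  (1·δd/d)² = (1×0.110)² = 0.0121;  (1·δz/z)² = (1×0.0640)² = 0.00410
δQ/Q = √(0.0163) = 0.128
Q = 2900, so δQ = 0.128 × 2900 = 370.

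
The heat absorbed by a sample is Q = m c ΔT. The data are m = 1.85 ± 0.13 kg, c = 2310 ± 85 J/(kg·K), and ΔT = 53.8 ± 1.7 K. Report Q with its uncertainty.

For a monomial Q ∝ m, c, ΔT, fractional errors add in quadrature:
  (1·δm/m)² = (1×0.0703)² = 0.00494;  (1·δc/c)² = (1×0.0368)² = 0.00135;  (1·δΔT/ΔT)² = (1×0.0316)² = 0.000998
δQ/Q = √(0.00729) = 0.0854
Q = 2.3e+05 J, so δQ = 0.0854 × 2.3e+05 = 19600 J.

(2.30 ± 0.196) × 10^5 J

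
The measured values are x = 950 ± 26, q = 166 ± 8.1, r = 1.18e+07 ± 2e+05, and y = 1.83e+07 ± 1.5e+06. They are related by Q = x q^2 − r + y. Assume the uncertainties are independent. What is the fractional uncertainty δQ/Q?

0.0935

Let p = x·q^2 = 2.62e+07. δp/p = √((1·δx/x)² + (2·δq/q)²) = √(0.000749 + 0.00952) = 0.101, so δp = 2.65e+06.
Q = p − r + y: δQ = √(δp² + δr² + δy²) = √(7.04e+12 + 4e+10 + 2.25e+12) = 3.05e+06
Q = 3.27e+07, so δQ/Q = 3.05e+06/3.27e+07 = 0.0935.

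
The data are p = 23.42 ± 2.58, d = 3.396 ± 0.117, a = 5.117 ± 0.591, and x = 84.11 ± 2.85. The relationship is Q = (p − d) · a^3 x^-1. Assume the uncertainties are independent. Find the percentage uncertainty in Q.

37.1%

Let u = p − d = 20.02. δu = √(δp² + δd²) = √(6.66 + 0.0137) = 2.58, so δu/u = 0.129.
Q is then a monomial in u, a, x:
δQ/Q = √((δu/u)² + (3·δa/a)² + (-1·δx/x)²) = √(0.0166 + 0.120 + 0.00115) = 0.371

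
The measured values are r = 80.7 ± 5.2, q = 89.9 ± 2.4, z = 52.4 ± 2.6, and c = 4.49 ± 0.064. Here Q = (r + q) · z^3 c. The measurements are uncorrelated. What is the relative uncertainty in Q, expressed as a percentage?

15.3%

Let u = r + q = 171. δu = √(δr² + δq²) = √(27.0 + 5.76) = 5.73, so δu/u = 0.0336.
Q is then a monomial in u, z, c:
δQ/Q = √((δu/u)² + (3·δz/z)² + (1·δc/c)²) = √(0.00113 + 0.0222 + 0.000203) = 0.153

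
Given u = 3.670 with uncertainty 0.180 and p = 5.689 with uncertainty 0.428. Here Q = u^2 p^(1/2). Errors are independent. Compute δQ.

Since Q is a product/quotient, work with relative uncertainties:
  (2·δu/u)² = (2×0.0490)² = 0.00962;  (½·δp/p)² = (0.5×0.0752)² = 0.00141
δQ/Q = √(0.0110) = 0.105
Q = 32.13, so δQ = 0.105 × 32.13 = 3.38.

3.38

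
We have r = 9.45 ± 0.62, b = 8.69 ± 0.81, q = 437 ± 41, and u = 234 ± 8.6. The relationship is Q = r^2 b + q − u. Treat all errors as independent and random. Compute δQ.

Let p = r^2·b = 776. δp/p = √((2·δr/r)² + (1·δb/b)²) = √(0.0172 + 0.00869) = 0.161, so δp = 125.
Q = p + q − u: δQ = √(δp² + δq² + δu²) = √(15600 + 1680 + 74.0) = 132

132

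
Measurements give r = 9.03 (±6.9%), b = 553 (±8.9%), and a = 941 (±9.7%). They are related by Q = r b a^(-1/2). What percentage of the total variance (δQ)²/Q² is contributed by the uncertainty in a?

15.6%

(δQ/Q)² = (1·δr/r)² + (1·δb/b)² + (−½·δa/a)²
  r term: (1×0.0690)² = 0.00476
  b term: (1×0.0890)² = 0.00792
  a term: (-0.5×0.0970)² = 0.00235
Total = 0.0150. Share from a = 0.00235/0.0150 = 0.156.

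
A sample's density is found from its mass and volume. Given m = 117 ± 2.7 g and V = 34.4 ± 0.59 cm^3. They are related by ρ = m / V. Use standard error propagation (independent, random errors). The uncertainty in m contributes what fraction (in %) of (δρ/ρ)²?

64.4%

(δρ/ρ)² = (1·δm/m)² + (-1·δV/V)²
  m term: (1×0.0231)² = 0.000533
  V term: (-1×0.0172)² = 0.000294
Total = 0.000827. Share from m = 0.000533/0.000827 = 0.644.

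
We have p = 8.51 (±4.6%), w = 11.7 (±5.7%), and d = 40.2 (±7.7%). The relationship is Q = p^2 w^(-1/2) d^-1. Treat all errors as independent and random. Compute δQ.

0.0649

Each factor contributes (exponent × relative error)² to (δQ/Q)²:
  (2·δp/p)² = (2×0.0460)² = 0.00846;  (−½·δw/w)² = (-0.5×0.0570)² = 0.000812;  (-1·δd/d)² = (-1×0.0770)² = 0.00593
δQ/Q = √(0.0152) = 0.123
Q = 0.527, so δQ = 0.123 × 0.527 = 0.0649.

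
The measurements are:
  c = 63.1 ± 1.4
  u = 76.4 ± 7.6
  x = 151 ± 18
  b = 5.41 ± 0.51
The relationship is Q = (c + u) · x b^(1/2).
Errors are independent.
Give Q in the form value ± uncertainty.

49000 ± 6840

Let w = c + u = 140. δw = √(δc² + δu²) = √(1.96 + 57.8) = 7.73, so δw/w = 0.0554.
Q is then a monomial in w, x, b:
δQ/Q = √((δw/w)² + (1·δx/x)² + (½·δb/b)²) = √(0.00307 + 0.0142 + 0.00222) = 0.140
Q = 49000, so δQ = 0.140 × 49000 = 6840.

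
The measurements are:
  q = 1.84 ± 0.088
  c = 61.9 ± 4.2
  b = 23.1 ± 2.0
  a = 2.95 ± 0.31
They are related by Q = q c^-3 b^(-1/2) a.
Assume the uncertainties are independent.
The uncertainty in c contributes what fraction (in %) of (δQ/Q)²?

(δQ/Q)² = (1·δq/q)² + (-3·δc/c)² + (−½·δb/b)² + (1·δa/a)²
  q term: (1×0.0478)² = 0.00229
  c term: (-3×0.0679)² = 0.0414
  b term: (-0.5×0.0866)² = 0.00187
  a term: (1×0.105)² = 0.0110
Total = 0.0566. Share from c = 0.0414/0.0566 = 0.732.

73.2%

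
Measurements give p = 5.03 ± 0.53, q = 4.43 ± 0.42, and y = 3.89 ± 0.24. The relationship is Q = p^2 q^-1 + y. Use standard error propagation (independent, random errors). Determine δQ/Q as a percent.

Let w = p^2·q^-1 = 5.71. δw/w = √((2·δp/p)² + (-1·δq/q)²) = √(0.0444 + 0.00899) = 0.231, so δw = 1.32.
Q = w + y: δQ = √(δw² + δy²) = √(1.74 + 0.0576) = 1.34
Q = 9.60, so δQ/Q = 1.34/9.60 = 0.140.

14.0%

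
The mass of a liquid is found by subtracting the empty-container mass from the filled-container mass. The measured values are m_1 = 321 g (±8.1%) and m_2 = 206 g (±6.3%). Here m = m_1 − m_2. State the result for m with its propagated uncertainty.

115 ± 29.1 g

m is a linear combination, so absolute uncertainties add in quadrature:
  (δm_1)² = 676;  (δm_2)² = 168
δm = √(844) = 29.1 g
m = 115 g.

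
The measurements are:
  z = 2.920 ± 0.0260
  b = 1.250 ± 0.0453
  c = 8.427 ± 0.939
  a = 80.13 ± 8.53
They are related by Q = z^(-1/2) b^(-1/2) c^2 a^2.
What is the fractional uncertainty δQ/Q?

Since Q is a product/quotient, work with relative uncertainties:
  (−½·δz/z)² = (-0.5×0.00890)² = 1.98e-05;  (−½·δb/b)² = (-0.5×0.0362)² = 0.000328;  (2·δc/c)² = (2×0.111)² = 0.0497;  (2·δa/a)² = (2×0.106)² = 0.0453
δQ/Q = √(0.0953) = 0.309

0.309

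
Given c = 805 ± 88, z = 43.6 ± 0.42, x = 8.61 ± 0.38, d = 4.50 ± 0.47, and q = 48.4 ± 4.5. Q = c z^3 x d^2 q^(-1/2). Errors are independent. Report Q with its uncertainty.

(1.67 ± 0.411) × 10^9

Since Q is a product/quotient, work with relative uncertainties:
  (1·δc/c)² = (1×0.109)² = 0.0120;  (3·δz/z)² = (3×0.00963)² = 0.000835;  (1·δx/x)² = (1×0.0441)² = 0.00195;  (2·δd/d)² = (2×0.104)² = 0.0436;  (−½·δq/q)² = (-0.5×0.0930)² = 0.00216
δQ/Q = √(0.0605) = 0.246
Q = 1.67e+09, so δQ = 0.246 × 1.67e+09 = 4.11e+08.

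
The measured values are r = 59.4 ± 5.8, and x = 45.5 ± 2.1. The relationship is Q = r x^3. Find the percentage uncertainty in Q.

16.9%

Since Q is a product/quotient, work with relative uncertainties:
  (1·δr/r)² = (1×0.0976)² = 0.00953;  (3·δx/x)² = (3×0.0462)² = 0.0192
δQ/Q = √(0.0287) = 0.169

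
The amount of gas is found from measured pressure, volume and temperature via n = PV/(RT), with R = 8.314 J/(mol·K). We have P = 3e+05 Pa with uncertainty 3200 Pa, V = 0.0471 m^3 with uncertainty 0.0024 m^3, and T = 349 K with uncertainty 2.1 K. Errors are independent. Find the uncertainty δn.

n is a product of powers, so relative uncertainties combine in quadrature:
  (1·δP/P)² = (1×0.0107)² = 0.000114;  (1·δV/V)² = (1×0.0510)² = 0.00260;  (-1·δT/T)² = (-1×0.00602)² = 3.62e-05
δn/n = √(0.00275) = 0.0524
n = 4.87 mol, so δn = 0.0524 × 4.87 = 0.255 mol.

0.255 mol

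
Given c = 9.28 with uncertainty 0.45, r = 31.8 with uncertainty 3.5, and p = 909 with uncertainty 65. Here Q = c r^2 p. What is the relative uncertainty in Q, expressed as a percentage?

Since Q is a product/quotient, work with relative uncertainties:
  (1·δc/c)² = (1×0.0485)² = 0.00235;  (2·δr/r)² = (2×0.110)² = 0.0485;  (1·δp/p)² = (1×0.0715)² = 0.00511
δQ/Q = √(0.0559) = 0.236

23.6%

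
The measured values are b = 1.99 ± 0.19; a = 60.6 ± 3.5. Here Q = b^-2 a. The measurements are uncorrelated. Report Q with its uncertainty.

15.3 ± 3.05

Relative error in a monomial: (δQ/Q)² = Σ (nᵢ · δxᵢ/xᵢ)².
  (-2·δb/b)² = (-2×0.0955)² = 0.0365;  (1·δa/a)² = (1×0.0578)² = 0.00334
δQ/Q = √(0.0398) = 0.199
Q = 15.3, so δQ = 0.199 × 15.3 = 3.05.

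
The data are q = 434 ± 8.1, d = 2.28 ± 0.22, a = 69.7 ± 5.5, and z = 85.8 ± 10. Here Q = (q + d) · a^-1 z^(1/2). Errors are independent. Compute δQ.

Let u = q + d = 436. δu = √(δq² + δd²) = √(65.6 + 0.0484) = 8.10, so δu/u = 0.0186.
Q is then a monomial in u, a, z:
δQ/Q = √((δu/u)² + (-1·δa/a)² + (½·δz/z)²) = √(0.000345 + 0.00623 + 0.00340) = 0.0998
Q = 58.0, so δQ = 0.0998 × 58.0 = 5.79.

5.79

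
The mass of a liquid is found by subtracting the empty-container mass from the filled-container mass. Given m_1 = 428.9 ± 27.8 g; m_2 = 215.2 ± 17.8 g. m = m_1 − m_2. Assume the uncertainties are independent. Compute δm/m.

0.154

Absolute uncertainties add in quadrature for a linear combination:
  (δm_1)² = 773;  (δm_2)² = 317
δm = √(1090) = 33.0 g
m = 213.7 g, so δm/m = 33.0/213.7 = 0.154.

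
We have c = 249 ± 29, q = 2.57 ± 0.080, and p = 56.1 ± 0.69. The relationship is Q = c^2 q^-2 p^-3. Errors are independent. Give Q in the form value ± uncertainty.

0.0532 ± 0.0130

Since Q is a product/quotient, work with relative uncertainties:
  (2·δc/c)² = (2×0.116)² = 0.0543;  (-2·δq/q)² = (-2×0.0311)² = 0.00388;  (-3·δp/p)² = (-3×0.0123)² = 0.00136
δQ/Q = √(0.0595) = 0.244
Q = 0.0532, so δQ = 0.244 × 0.0532 = 0.0130.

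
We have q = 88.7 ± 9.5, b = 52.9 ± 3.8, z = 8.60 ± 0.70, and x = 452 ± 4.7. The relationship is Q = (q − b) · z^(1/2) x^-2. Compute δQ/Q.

Let u = q − b = 35.8. δu = √(δq² + δb²) = √(90.2 + 14.4) = 10.2, so δu/u = 0.286.
Q is then a monomial in u, z, x:
δQ/Q = √((δu/u)² + (½·δz/z)² + (-2·δx/x)²) = √(0.0817 + 0.00166 + 0.000432) = 0.289

0.289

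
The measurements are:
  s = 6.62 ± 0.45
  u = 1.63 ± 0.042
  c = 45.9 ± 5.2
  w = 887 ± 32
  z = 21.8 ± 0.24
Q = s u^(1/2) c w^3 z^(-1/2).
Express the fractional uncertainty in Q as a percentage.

17.1%

Relative error in a monomial: (δQ/Q)² = Σ (nᵢ · δxᵢ/xᵢ)².
  (1·δs/s)² = (1×0.0680)² = 0.00462;  (½·δu/u)² = (0.5×0.0258)² = 0.000166;  (1·δc/c)² = (1×0.113)² = 0.0128;  (3·δw/w)² = (3×0.0361)² = 0.0117;  (−½·δz/z)² = (-0.5×0.0110)² = 3.03e-05
δQ/Q = √(0.0294) = 0.171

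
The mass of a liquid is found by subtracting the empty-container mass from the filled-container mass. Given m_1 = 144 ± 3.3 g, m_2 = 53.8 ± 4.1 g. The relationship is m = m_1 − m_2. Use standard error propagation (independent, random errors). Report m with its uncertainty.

90.2 ± 5.26 g

Absolute uncertainties add in quadrature for a linear combination:
  (δm_1)² = 10.9;  (δm_2)² = 16.8
δm = √(27.7) = 5.26 g
m = 90.2 g.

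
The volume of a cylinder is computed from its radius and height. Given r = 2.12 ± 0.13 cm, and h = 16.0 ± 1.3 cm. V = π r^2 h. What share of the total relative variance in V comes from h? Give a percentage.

(δV/V)² = (2·δr/r)² + (1·δh/h)²
  r term: (2×0.0613)² = 0.0150
  h term: (1×0.0813)² = 0.00660
Total = 0.0216. Share from h = 0.00660/0.0216 = 0.305.

30.5%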